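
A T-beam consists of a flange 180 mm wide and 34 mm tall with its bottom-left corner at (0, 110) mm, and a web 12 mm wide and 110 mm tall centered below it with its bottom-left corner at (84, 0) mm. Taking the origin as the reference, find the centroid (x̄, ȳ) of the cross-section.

Part | A | x̄ᵢ | ȳᵢ | A·x̄ᵢ | A·ȳᵢ
web | 1320.00 | 90.00 | 55.00 | 118800.00 | 72600.00
flange | 6120.00 | 90.00 | 127.00 | 550800.00 | 777240.00
Σ | 7440.00 |  |  | 669600.00 | 849840.00
x̄ = 669600.00 / 7440.00 = 90.00 mm
ȳ = 849840.00 / 7440.00 = 114.23 mm

x̄ = 90.00 mm, ȳ = 114.23 mm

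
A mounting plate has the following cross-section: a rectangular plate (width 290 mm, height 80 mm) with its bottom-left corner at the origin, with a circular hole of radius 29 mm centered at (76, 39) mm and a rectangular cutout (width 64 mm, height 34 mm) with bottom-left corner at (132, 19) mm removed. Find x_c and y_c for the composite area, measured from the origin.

x_c = 152.67 mm, y_c = 40.62 mm

plate: A = 290 × 80 = 23200.00, centroid at (145.00, 40.00).
hole 1: A = −π·29² = -2642.08, centroid at (76.00, 39.00).
hole 2: A = −(64 × 34) = -2176.00, centroid at (164.00, 36.00).
ΣA = 18381.92 mm²
ΣAx_c = (23200.00)(145.00) + (-2642.08)(76.00) + (-2176.00)(164.00) = 2806337.96 mm³
ΣAy_c = (23200.00)(40.00) + (-2642.08)(39.00) + (-2176.00)(36.00) = 746622.90 mm³
x_c = 2806337.96 / 18381.92 = 152.67 mm
y_c = 746622.90 / 18381.92 = 40.62 mm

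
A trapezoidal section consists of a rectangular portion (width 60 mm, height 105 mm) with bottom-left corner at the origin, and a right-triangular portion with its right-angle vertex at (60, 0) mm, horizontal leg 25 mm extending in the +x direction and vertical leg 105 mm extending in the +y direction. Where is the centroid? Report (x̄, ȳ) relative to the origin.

rectangular portion: A = 60 × 105 = 6300.00, centroid at (30.00, 52.50).
triangular portion: A = ½·25·105 = 1312.50, centroid at (68.33, 35.00).
ΣA = 7612.50 mm²
ΣAx̄ = (6300.00)(30.00) + (1312.50)(68.33) = 278687.50 mm³
ΣAȳ = (6300.00)(52.50) + (1312.50)(35.00) = 376687.50 mm³
x̄ = 278687.50 / 7612.50 = 36.61 mm
ȳ = 376687.50 / 7612.50 = 49.48 mm

x̄ = 36.61 mm, ȳ = 49.48 mm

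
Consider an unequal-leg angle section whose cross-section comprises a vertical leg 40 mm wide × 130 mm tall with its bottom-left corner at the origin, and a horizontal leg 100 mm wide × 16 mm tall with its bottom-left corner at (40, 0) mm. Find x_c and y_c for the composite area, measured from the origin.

vertical leg: A = 40 × 130 = 5200.00, centroid at (20.00, 65.00).
horizontal leg: A = 100 × 16 = 1600.00, centroid at (90.00, 8.00).
ΣA = 6800.00 mm², ΣAx_c = 248000.00 mm³, ΣAy_c = 350800.00 mm³.
x_c = 248000.00/6800.00 = 36.47 mm; y_c = 350800.00/6800.00 = 51.59 mm.

x_c = 36.47 mm, y_c = 51.59 mm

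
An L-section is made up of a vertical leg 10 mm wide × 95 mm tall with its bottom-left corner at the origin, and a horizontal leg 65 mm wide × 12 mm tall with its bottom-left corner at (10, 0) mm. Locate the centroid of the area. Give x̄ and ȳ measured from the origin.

vertical leg: A = 10 × 95 = 950.00, centroid at (5.00, 47.50).
horizontal leg: A = 65 × 12 = 780.00, centroid at (42.50, 6.00).
ΣA = 1730.00 mm²
ΣAx̄ = (950.00)(5.00) + (780.00)(42.50) = 37900.00 mm³
ΣAȳ = (950.00)(47.50) + (780.00)(6.00) = 49805.00 mm³
x̄ = 37900.00 / 1730.00 = 21.91 mm
ȳ = 49805.00 / 1730.00 = 28.79 mm

x̄ = 21.91 mm, ȳ = 28.79 mm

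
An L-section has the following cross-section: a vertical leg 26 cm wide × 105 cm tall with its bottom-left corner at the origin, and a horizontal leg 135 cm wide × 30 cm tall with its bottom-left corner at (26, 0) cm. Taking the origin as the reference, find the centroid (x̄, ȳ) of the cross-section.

x̄ = 61.09 cm, ȳ = 30.10 cm

vertical leg: A = 26 × 105 = 2730.00, centroid at (13.00, 52.50).
horizontal leg: A = 135 × 30 = 4050.00, centroid at (93.50, 15.00).
ΣA = 6780.00 cm²
ΣAx̄ = (2730.00)(13.00) + (4050.00)(93.50) = 414165.00 cm³
ΣAȳ = (2730.00)(52.50) + (4050.00)(15.00) = 204075.00 cm³
x̄ = 414165.00 / 6780.00 = 61.09 cm
ȳ = 204075.00 / 6780.00 = 30.10 cm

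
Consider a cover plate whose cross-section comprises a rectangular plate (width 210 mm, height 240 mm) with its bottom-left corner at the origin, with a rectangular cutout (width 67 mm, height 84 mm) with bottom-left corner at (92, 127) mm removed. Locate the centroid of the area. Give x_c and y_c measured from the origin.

x_c = 102.42 mm, y_c = 113.84 mm

plate: A = 210 × 240 = 50400.00, centroid at (105.00, 120.00).
hole: A = −(67 × 84) = -5628.00, centroid at (125.50, 169.00).
ΣA = 44772.00 mm², ΣAx_c = 4585686.00 mm³, ΣAy_c = 5096868.00 mm³.
x_c = 4585686.00/44772.00 = 102.42 mm; y_c = 5096868.00/44772.00 = 113.84 mm.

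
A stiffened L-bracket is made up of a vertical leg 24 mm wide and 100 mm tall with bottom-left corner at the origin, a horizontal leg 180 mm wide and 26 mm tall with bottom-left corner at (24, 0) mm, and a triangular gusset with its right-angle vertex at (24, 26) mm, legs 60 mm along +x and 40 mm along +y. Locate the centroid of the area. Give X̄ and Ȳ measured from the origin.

vertical leg: A = 24 × 100 = 2400.00, centroid at (12.00, 50.00).
horizontal leg: A = 180 × 26 = 4680.00, centroid at (114.00, 13.00).
gusset: A = ½·60·40 = 1200.00, centroid at (44.00, 39.33).
ΣA = 8280.00 mm²
ΣAX̄ = (2400.00)(12.00) + (4680.00)(114.00) + (1200.00)(44.00) = 615120.00 mm³
ΣAȲ = (2400.00)(50.00) + (4680.00)(13.00) + (1200.00)(39.33) = 228040.00 mm³
X̄ = 615120.00 / 8280.00 = 74.29 mm
Ȳ = 228040.00 / 8280.00 = 27.54 mm

X̄ = 74.29 mm, Ȳ = 27.54 mm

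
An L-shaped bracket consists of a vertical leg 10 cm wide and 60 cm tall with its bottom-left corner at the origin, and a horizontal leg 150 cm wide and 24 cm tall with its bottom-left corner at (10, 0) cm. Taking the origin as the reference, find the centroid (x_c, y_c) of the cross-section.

Part | A | x̄ᵢ | ȳᵢ | A·x̄ᵢ | A·ȳᵢ
vertical leg | 600.00 | 5.00 | 30.00 | 3000.00 | 18000.00
horizontal leg | 3600.00 | 85.00 | 12.00 | 306000.00 | 43200.00
Σ | 4200.00 |  |  | 309000.00 | 61200.00
x_c = 309000.00 / 4200.00 = 73.57 cm
y_c = 61200.00 / 4200.00 = 14.57 cm

x_c = 73.57 cm, y_c = 14.57 cm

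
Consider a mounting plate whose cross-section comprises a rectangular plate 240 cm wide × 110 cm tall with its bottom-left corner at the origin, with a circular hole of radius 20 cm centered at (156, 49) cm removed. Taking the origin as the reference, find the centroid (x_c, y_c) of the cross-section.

plate: A = 240 × 110 = 26400.00, centroid at (120.00, 55.00).
hole: A = −π·20² = -1256.64, centroid at (156.00, 49.00).
ΣA = 25143.36 cm²
ΣAx_c = (26400.00)(120.00) + (-1256.64)(156.00) = 2971964.62 cm³
ΣAy_c = (26400.00)(55.00) + (-1256.64)(49.00) = 1390424.78 cm³
x_c = 2971964.62 / 25143.36 = 118.20 cm
y_c = 1390424.78 / 25143.36 = 55.30 cm

x_c = 118.20 cm, y_c = 55.30 cm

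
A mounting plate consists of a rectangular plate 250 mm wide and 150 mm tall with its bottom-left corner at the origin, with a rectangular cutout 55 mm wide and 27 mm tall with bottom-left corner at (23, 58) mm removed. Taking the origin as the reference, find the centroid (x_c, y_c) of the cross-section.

x_c = 128.07 mm, y_c = 75.14 mm

plate: A = 250 × 150 = 37500.00, centroid at (125.00, 75.00).
hole: A = −(55 × 27) = -1485.00, centroid at (50.50, 71.50).
ΣA = 36015.00 mm², ΣAx_c = 4612507.50 mm³, ΣAy_c = 2706322.50 mm³.
x_c = 4612507.50/36015.00 = 128.07 mm; y_c = 2706322.50/36015.00 = 75.14 mm.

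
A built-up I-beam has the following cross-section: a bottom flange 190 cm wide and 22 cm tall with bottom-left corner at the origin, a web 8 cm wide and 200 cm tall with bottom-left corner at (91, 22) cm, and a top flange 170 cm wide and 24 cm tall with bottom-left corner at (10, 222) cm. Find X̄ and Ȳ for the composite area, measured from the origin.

X̄ = 95.00 cm, Ȳ = 121.29 cm

bottom flange: A = 190 × 22 = 4180.00, centroid at (95.00, 11.00).
web: A = 8 × 200 = 1600.00, centroid at (95.00, 122.00).
top flange: A = 170 × 24 = 4080.00, centroid at (95.00, 234.00).
ΣA = 9860.00 cm², ΣAX̄ = 936700.00 cm³, ΣAȲ = 1195900.00 cm³.
X̄ = 936700.00/9860.00 = 95.00 cm; Ȳ = 1195900.00/9860.00 = 121.29 cm.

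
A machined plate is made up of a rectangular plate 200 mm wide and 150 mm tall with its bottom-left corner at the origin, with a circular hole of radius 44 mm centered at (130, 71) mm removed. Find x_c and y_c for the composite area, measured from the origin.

x_c = 92.37 mm, y_c = 76.02 mm

plate: A = 200 × 150 = 30000.00, centroid at (100.00, 75.00).
hole: A = −π·44² = -6082.12, centroid at (130.00, 71.00).
ΣA = 23917.88 mm²
ΣAx_c = (30000.00)(100.00) + (-6082.12)(130.00) = 2209323.96 mm³
ΣAy_c = (30000.00)(75.00) + (-6082.12)(71.00) = 1818169.24 mm³
x_c = 2209323.96 / 23917.88 = 92.37 mm
y_c = 1818169.24 / 23917.88 = 76.02 mm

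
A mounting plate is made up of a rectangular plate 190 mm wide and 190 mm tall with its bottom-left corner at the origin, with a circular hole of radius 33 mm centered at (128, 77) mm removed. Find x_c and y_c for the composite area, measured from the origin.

x_c = 91.55 mm, y_c = 96.88 mm

plate: A = 190 × 190 = 36100.00, centroid at (95.00, 95.00).
hole: A = −π·33² = -3421.19, centroid at (128.00, 77.00).
ΣA = 32678.81 mm²
ΣAx_c = (36100.00)(95.00) + (-3421.19)(128.00) = 2991587.12 mm³
ΣAy_c = (36100.00)(95.00) + (-3421.19)(77.00) = 3166068.03 mm³
x_c = 2991587.12 / 32678.81 = 91.55 mm
y_c = 3166068.03 / 32678.81 = 96.88 mm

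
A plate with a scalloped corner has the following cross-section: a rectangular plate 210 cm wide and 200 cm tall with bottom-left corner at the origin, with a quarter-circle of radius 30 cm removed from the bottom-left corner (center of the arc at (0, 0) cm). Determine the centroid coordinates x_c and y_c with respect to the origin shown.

x_c = 106.58 cm, y_c = 101.49 cm

plate: A = 210 × 200 = 42000.00, centroid at (105.00, 100.00).
removed quarter-circle: A = −¼π·30² = -706.86, centroid at (12.73, 12.73).
ΣA = 41293.14 cm²
ΣAx_c = (42000.00)(105.00) + (-706.86)(12.73) = 4401000.00 cm³
ΣAy_c = (42000.00)(100.00) + (-706.86)(12.73) = 4191000.00 cm³
x_c = 4401000.00 / 41293.14 = 106.58 cm
y_c = 4191000.00 / 41293.14 = 101.49 cm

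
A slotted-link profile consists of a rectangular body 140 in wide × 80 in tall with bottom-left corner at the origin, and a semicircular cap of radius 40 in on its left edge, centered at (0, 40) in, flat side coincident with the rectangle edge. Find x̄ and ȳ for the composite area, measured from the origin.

x̄ = 54.06 in, ȳ = 40.00 in

Part | A | x̄ᵢ | ȳᵢ | A·x̄ᵢ | A·ȳᵢ
rectangular body | 11200.00 | 70.00 | 40.00 | 784000.00 | 448000.00
semicircular end | 2513.27 | -16.98 | 40.00 | -42666.67 | 100530.96
Σ | 13713.27 |  |  | 741333.33 | 548530.96
x̄ = 741333.33 / 13713.27 = 54.06 in
ȳ = 548530.96 / 13713.27 = 40.00 in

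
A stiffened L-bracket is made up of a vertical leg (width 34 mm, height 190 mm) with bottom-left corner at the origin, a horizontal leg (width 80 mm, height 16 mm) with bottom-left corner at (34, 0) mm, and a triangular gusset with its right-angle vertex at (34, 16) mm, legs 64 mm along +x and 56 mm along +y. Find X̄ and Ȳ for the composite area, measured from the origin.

X̄ = 31.86 mm, Ȳ = 71.97 mm

vertical leg: A = 34 × 190 = 6460.00, centroid at (17.00, 95.00).
horizontal leg: A = 80 × 16 = 1280.00, centroid at (74.00, 8.00).
gusset: A = ½·64·56 = 1792.00, centroid at (55.33, 34.67).
ΣA = 9532.00 mm², ΣAX̄ = 303697.33 mm³, ΣAȲ = 686062.67 mm³.
X̄ = 303697.33/9532.00 = 31.86 mm; Ȳ = 686062.67/9532.00 = 71.97 mm.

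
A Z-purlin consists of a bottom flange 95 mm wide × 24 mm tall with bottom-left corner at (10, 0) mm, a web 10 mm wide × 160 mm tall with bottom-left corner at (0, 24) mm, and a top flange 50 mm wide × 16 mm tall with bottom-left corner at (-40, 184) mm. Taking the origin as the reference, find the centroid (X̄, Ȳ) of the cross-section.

Part | A | x̄ᵢ | ȳᵢ | A·x̄ᵢ | A·ȳᵢ
bottom flange | 2280.00 | 57.50 | 12.00 | 131100.00 | 27360.00
web | 1600.00 | 5.00 | 104.00 | 8000.00 | 166400.00
top flange | 800.00 | -15.00 | 192.00 | -12000.00 | 153600.00
Σ | 4680.00 |  |  | 127100.00 | 347360.00
X̄ = 127100.00 / 4680.00 = 27.16 mm
Ȳ = 347360.00 / 4680.00 = 74.22 mm

X̄ = 27.16 mm, Ȳ = 74.22 mm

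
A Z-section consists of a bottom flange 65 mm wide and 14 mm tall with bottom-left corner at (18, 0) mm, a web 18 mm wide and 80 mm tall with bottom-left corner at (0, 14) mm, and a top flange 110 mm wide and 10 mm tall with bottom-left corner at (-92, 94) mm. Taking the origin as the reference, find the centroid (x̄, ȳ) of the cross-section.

bottom flange: A = 65 × 14 = 910.00, centroid at (50.50, 7.00).
web: A = 18 × 80 = 1440.00, centroid at (9.00, 54.00).
top flange: A = 110 × 10 = 1100.00, centroid at (-37.00, 99.00).
ΣA = 3450.00 mm²
ΣAx̄ = (910.00)(50.50) + (1440.00)(9.00) + (1100.00)(-37.00) = 18215.00 mm³
ΣAȳ = (910.00)(7.00) + (1440.00)(54.00) + (1100.00)(99.00) = 193030.00 mm³
x̄ = 18215.00 / 3450.00 = 5.28 mm
ȳ = 193030.00 / 3450.00 = 55.95 mm

x̄ = 5.28 mm, ȳ = 55.95 mm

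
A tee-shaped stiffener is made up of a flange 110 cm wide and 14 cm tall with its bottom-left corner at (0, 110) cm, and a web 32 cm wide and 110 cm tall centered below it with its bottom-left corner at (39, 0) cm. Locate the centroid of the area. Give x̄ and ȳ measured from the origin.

Part | A | x̄ᵢ | ȳᵢ | A·x̄ᵢ | A·ȳᵢ
web | 3520.00 | 55.00 | 55.00 | 193600.00 | 193600.00
flange | 1540.00 | 55.00 | 117.00 | 84700.00 | 180180.00
Σ | 5060.00 |  |  | 278300.00 | 373780.00
x̄ = 278300.00 / 5060.00 = 55.00 cm
ȳ = 373780.00 / 5060.00 = 73.87 cm

x̄ = 55.00 cm, ȳ = 73.87 cm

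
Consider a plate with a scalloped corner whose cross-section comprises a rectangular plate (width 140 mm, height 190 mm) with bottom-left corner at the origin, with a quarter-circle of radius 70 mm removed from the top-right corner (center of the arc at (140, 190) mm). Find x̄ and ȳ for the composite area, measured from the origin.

Part | A | x̄ᵢ | ȳᵢ | A·x̄ᵢ | A·ȳᵢ
plate | 26600.00 | 70.00 | 95.00 | 1862000.00 | 2527000.00
removed quarter-circle | -3848.45 | 110.29 | 160.29 | -424449.81 | -616872.36
Σ | 22751.55 |  |  | 1437550.19 | 1910127.64
x̄ = 1437550.19 / 22751.55 = 63.18 mm
ȳ = 1910127.64 / 22751.55 = 83.96 mm

x̄ = 63.18 mm, ȳ = 83.96 mm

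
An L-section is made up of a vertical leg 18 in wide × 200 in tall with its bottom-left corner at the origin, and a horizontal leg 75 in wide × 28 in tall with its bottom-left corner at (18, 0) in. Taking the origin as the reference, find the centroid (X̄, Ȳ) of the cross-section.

X̄ = 26.13 in, Ȳ = 68.32 in

vertical leg: A = 18 × 200 = 3600.00, centroid at (9.00, 100.00).
horizontal leg: A = 75 × 28 = 2100.00, centroid at (55.50, 14.00).
ΣA = 5700.00 in²
ΣAX̄ = (3600.00)(9.00) + (2100.00)(55.50) = 148950.00 in³
ΣAȲ = (3600.00)(100.00) + (2100.00)(14.00) = 389400.00 in³
X̄ = 148950.00 / 5700.00 = 26.13 in
Ȳ = 389400.00 / 5700.00 = 68.32 in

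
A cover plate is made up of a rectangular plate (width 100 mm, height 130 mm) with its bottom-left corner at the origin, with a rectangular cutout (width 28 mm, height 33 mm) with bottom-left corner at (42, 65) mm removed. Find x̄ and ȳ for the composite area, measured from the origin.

x̄ = 49.54 mm, ȳ = 63.74 mm

Part | A | x̄ᵢ | ȳᵢ | A·x̄ᵢ | A·ȳᵢ
plate | 13000.00 | 50.00 | 65.00 | 650000.00 | 845000.00
hole | -924.00 | 56.00 | 81.50 | -51744.00 | -75306.00
Σ | 12076.00 |  |  | 598256.00 | 769694.00
x̄ = 598256.00 / 12076.00 = 49.54 mm
ȳ = 769694.00 / 12076.00 = 63.74 mm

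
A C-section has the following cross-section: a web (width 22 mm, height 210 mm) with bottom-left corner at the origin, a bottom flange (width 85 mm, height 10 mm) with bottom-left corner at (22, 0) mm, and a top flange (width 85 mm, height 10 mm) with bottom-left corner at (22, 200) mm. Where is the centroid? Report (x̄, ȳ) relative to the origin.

Part | A | x̄ᵢ | ȳᵢ | A·x̄ᵢ | A·ȳᵢ
web | 4620.00 | 11.00 | 105.00 | 50820.00 | 485100.00
bottom flange | 850.00 | 64.50 | 5.00 | 54825.00 | 4250.00
top flange | 850.00 | 64.50 | 205.00 | 54825.00 | 174250.00
Σ | 6320.00 |  |  | 160470.00 | 663600.00
x̄ = 160470.00 / 6320.00 = 25.39 mm
ȳ = 663600.00 / 6320.00 = 105.00 mm

x̄ = 25.39 mm, ȳ = 105.00 mm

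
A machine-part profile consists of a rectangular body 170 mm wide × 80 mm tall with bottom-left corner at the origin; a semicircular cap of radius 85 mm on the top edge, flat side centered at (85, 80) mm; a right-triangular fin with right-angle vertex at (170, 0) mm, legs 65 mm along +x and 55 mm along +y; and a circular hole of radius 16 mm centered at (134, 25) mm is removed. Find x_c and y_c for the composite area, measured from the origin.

x_c = 90.83 mm, y_c = 72.27 mm

rectangular body: A = 170 × 80 = 13600.00, centroid at (85.00, 40.00).
semicircular top: A = ½π·85² = 11349.00, centroid at (85.00, 116.08).
triangular fin: A = ½·65·55 = 1787.50, centroid at (191.67, 18.33).
hole: A = −π·16² = -804.25, centroid at (134.00, 25.00).
ΣA = 25932.26 mm², ΣAx_c = 2355500.27 mm³, ΣAy_c = 1874001.58 mm³.
x_c = 2355500.27/25932.26 = 90.83 mm; y_c = 1874001.58/25932.26 = 72.27 mm.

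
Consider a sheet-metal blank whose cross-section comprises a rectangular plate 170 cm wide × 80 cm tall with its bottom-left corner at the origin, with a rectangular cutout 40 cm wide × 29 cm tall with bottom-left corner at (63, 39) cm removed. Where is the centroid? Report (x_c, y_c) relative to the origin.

plate: A = 170 × 80 = 13600.00, centroid at (85.00, 40.00).
hole: A = −(40 × 29) = -1160.00, centroid at (83.00, 53.50).
ΣA = 12440.00 cm²
ΣAx_c = (13600.00)(85.00) + (-1160.00)(83.00) = 1059720.00 cm³
ΣAy_c = (13600.00)(40.00) + (-1160.00)(53.50) = 481940.00 cm³
x_c = 1059720.00 / 12440.00 = 85.19 cm
y_c = 481940.00 / 12440.00 = 38.74 cm

x_c = 85.19 cm, y_c = 38.74 cm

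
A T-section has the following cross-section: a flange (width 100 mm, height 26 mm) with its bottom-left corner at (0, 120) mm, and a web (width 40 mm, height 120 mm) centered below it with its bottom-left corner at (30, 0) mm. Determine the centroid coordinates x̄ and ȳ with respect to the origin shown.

x̄ = 50.00 mm, ȳ = 85.65 mm

Part | A | x̄ᵢ | ȳᵢ | A·x̄ᵢ | A·ȳᵢ
web | 4800.00 | 50.00 | 60.00 | 240000.00 | 288000.00
flange | 2600.00 | 50.00 | 133.00 | 130000.00 | 345800.00
Σ | 7400.00 |  |  | 370000.00 | 633800.00
x̄ = 370000.00 / 7400.00 = 50.00 mm
ȳ = 633800.00 / 7400.00 = 85.65 mm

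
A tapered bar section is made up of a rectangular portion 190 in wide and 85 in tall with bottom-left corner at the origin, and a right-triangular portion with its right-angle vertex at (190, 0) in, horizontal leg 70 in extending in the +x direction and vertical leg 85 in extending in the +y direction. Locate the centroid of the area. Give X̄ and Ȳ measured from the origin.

rectangular portion: A = 190 × 85 = 16150.00, centroid at (95.00, 42.50).
triangular portion: A = ½·70·85 = 2975.00, centroid at (213.33, 28.33).
ΣA = 19125.00 in², ΣAX̄ = 2168916.67 in³, ΣAȲ = 770666.67 in³.
X̄ = 2168916.67/19125.00 = 113.41 in; Ȳ = 770666.67/19125.00 = 40.30 in.

X̄ = 113.41 in, Ȳ = 40.30 in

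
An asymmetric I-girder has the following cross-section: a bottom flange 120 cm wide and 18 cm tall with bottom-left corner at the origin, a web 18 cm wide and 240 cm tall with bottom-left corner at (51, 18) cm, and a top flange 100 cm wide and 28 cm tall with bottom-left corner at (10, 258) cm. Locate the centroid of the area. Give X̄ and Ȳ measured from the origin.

Part | A | x̄ᵢ | ȳᵢ | A·x̄ᵢ | A·ȳᵢ
bottom flange | 2160.00 | 60.00 | 9.00 | 129600.00 | 19440.00
web | 4320.00 | 60.00 | 138.00 | 259200.00 | 596160.00
top flange | 2800.00 | 60.00 | 272.00 | 168000.00 | 761600.00
Σ | 9280.00 |  |  | 556800.00 | 1377200.00
X̄ = 556800.00 / 9280.00 = 60.00 cm
Ȳ = 1377200.00 / 9280.00 = 148.41 cm

X̄ = 60.00 cm, Ȳ = 148.41 cm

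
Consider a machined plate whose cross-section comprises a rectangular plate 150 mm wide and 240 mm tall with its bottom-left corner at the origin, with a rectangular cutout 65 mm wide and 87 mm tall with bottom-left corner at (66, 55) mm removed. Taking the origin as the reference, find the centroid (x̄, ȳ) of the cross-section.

x̄ = 70.62 mm, ȳ = 124.01 mm

plate: A = 150 × 240 = 36000.00, centroid at (75.00, 120.00).
hole: A = −(65 × 87) = -5655.00, centroid at (98.50, 98.50).
ΣA = 30345.00 mm²
ΣAx̄ = (36000.00)(75.00) + (-5655.00)(98.50) = 2142982.50 mm³
ΣAȳ = (36000.00)(120.00) + (-5655.00)(98.50) = 3762982.50 mm³
x̄ = 2142982.50 / 30345.00 = 70.62 mm
ȳ = 3762982.50 / 30345.00 = 124.01 mm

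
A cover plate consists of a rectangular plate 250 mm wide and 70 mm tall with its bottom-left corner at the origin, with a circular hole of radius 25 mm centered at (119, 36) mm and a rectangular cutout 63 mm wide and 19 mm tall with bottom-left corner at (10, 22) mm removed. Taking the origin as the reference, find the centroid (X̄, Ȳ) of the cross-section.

X̄ = 132.79 mm, Ȳ = 35.16 mm

plate: A = 250 × 70 = 17500.00, centroid at (125.00, 35.00).
hole 1: A = −π·25² = -1963.50, centroid at (119.00, 36.00).
hole 2: A = −(63 × 19) = -1197.00, centroid at (41.50, 31.50).
ΣA = 14339.50 mm², ΣAX̄ = 1904168.55 mm³, ΣAȲ = 504108.67 mm³.
X̄ = 1904168.55/14339.50 = 132.79 mm; Ȳ = 504108.67/14339.50 = 35.16 mm.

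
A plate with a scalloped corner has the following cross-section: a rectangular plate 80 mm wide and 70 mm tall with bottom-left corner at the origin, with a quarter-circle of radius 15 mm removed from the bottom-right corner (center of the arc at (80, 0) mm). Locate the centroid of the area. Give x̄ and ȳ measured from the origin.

x̄ = 38.90 mm, ȳ = 35.93 mm

plate: A = 80 × 70 = 5600.00, centroid at (40.00, 35.00).
removed quarter-circle: A = −¼π·15² = -176.71, centroid at (73.63, 6.37).
ΣA = 5423.29 mm²
ΣAx̄ = (5600.00)(40.00) + (-176.71)(73.63) = 210987.83 mm³
ΣAȳ = (5600.00)(35.00) + (-176.71)(6.37) = 194875.00 mm³
x̄ = 210987.83 / 5423.29 = 38.90 mm
ȳ = 194875.00 / 5423.29 = 35.93 mm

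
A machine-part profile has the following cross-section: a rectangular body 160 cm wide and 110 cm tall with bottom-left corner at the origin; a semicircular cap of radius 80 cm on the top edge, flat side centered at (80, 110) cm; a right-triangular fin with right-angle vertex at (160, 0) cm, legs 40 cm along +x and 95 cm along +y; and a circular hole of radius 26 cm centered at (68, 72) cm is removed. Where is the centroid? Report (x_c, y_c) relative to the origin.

x_c = 87.39 cm, y_c = 84.67 cm

rectangular body: A = 160 × 110 = 17600.00, centroid at (80.00, 55.00).
semicircular top: A = ½π·80² = 10053.10, centroid at (80.00, 143.95).
triangular fin: A = ½·40·95 = 1900.00, centroid at (173.33, 31.67).
hole: A = −π·26² = -2123.72, centroid at (68.00, 72.00).
ΣA = 27429.38 cm², ΣAx_c = 2397168.32 cm³, ΣAy_c = 2322433.02 cm³.
x_c = 2397168.32/27429.38 = 87.39 cm; y_c = 2322433.02/27429.38 = 84.67 cm.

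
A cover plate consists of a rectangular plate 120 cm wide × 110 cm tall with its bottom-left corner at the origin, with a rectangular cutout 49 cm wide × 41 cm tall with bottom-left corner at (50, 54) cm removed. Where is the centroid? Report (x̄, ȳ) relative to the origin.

plate: A = 120 × 110 = 13200.00, centroid at (60.00, 55.00).
hole: A = −(49 × 41) = -2009.00, centroid at (74.50, 74.50).
ΣA = 11191.00 cm², ΣAx̄ = 642329.50 cm³, ΣAȳ = 576329.50 cm³.
x̄ = 642329.50/11191.00 = 57.40 cm; ȳ = 576329.50/11191.00 = 51.50 cm.

x̄ = 57.40 cm, ȳ = 51.50 cm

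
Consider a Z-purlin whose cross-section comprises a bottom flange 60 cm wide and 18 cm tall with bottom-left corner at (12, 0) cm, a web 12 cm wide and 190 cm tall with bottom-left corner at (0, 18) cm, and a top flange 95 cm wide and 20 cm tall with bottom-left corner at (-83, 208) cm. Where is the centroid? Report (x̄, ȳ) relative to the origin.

x̄ = -1.60 cm, ȳ = 129.57 cm

Part | A | x̄ᵢ | ȳᵢ | A·x̄ᵢ | A·ȳᵢ
bottom flange | 1080.00 | 42.00 | 9.00 | 45360.00 | 9720.00
web | 2280.00 | 6.00 | 113.00 | 13680.00 | 257640.00
top flange | 1900.00 | -35.50 | 218.00 | -67450.00 | 414200.00
Σ | 5260.00 |  |  | -8410.00 | 681560.00
x̄ = -8410.00 / 5260.00 = -1.60 cm
ȳ = 681560.00 / 5260.00 = 129.57 cm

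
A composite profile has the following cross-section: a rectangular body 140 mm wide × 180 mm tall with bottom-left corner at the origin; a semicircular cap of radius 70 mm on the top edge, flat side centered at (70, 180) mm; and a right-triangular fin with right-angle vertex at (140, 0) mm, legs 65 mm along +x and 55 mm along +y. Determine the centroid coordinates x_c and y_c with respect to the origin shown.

rectangular body: A = 140 × 180 = 25200.00, centroid at (70.00, 90.00).
semicircular top: A = ½π·70² = 7696.90, centroid at (70.00, 209.71).
triangular fin: A = ½·65·55 = 1787.50, centroid at (161.67, 18.33).
ΣA = 34684.40 mm², ΣAx_c = 2591762.31 mm³, ΣAy_c = 3914879.86 mm³.
x_c = 2591762.31/34684.40 = 74.72 mm; y_c = 3914879.86/34684.40 = 112.87 mm.

x_c = 74.72 mm, y_c = 112.87 mm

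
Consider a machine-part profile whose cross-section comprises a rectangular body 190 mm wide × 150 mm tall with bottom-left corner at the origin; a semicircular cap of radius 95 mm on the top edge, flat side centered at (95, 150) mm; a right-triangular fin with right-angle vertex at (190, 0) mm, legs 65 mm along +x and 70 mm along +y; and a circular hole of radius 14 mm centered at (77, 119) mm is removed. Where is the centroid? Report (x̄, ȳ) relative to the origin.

rectangular body: A = 190 × 150 = 28500.00, centroid at (95.00, 75.00).
semicircular top: A = ½π·95² = 14176.44, centroid at (95.00, 190.32).
triangular fin: A = ½·65·70 = 2275.00, centroid at (211.67, 23.33).
hole: A = −π·14² = -615.75, centroid at (77.00, 119.00).
ΣA = 44335.68 mm²
ΣAx̄ = (28500.00)(95.00) + (14176.44)(95.00) + (2275.00)(211.67) + (-615.75)(77.00) = 4488390.25 mm³
ΣAȳ = (28500.00)(75.00) + (14176.44)(190.32) + (2275.00)(23.33) + (-615.75)(119.00) = 4815357.69 mm³
x̄ = 4488390.25 / 44335.68 = 101.24 mm
ȳ = 4815357.69 / 44335.68 = 108.61 mm

x̄ = 101.24 mm, ȳ = 108.61 mm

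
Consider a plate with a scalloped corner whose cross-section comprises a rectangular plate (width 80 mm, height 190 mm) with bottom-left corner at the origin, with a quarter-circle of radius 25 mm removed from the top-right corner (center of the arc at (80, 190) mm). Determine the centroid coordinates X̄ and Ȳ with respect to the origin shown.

plate: A = 80 × 190 = 15200.00, centroid at (40.00, 95.00).
removed quarter-circle: A = −¼π·25² = -490.87, centroid at (69.39, 179.39).
ΣA = 14709.13 mm², ΣAX̄ = 573938.43 mm³, ΣAȲ = 1355942.30 mm³.
X̄ = 573938.43/14709.13 = 39.02 mm; Ȳ = 1355942.30/14709.13 = 92.18 mm.

X̄ = 39.02 mm, Ȳ = 92.18 mm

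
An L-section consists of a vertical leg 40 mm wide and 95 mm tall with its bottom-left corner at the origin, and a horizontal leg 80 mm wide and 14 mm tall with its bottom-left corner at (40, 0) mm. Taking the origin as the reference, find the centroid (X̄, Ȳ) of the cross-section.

Part | A | x̄ᵢ | ȳᵢ | A·x̄ᵢ | A·ȳᵢ
vertical leg | 3800.00 | 20.00 | 47.50 | 76000.00 | 180500.00
horizontal leg | 1120.00 | 80.00 | 7.00 | 89600.00 | 7840.00
Σ | 4920.00 |  |  | 165600.00 | 188340.00
X̄ = 165600.00 / 4920.00 = 33.66 mm
Ȳ = 188340.00 / 4920.00 = 38.28 mm

X̄ = 33.66 mm, Ȳ = 38.28 mm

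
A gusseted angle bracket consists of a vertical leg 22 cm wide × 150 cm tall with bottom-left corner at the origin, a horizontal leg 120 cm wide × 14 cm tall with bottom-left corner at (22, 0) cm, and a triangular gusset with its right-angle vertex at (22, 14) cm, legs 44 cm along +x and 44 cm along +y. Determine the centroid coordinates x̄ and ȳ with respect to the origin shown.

x̄ = 35.23 cm, ȳ = 48.25 cm

Part | A | x̄ᵢ | ȳᵢ | A·x̄ᵢ | A·ȳᵢ
vertical leg | 3300.00 | 11.00 | 75.00 | 36300.00 | 247500.00
horizontal leg | 1680.00 | 82.00 | 7.00 | 137760.00 | 11760.00
gusset | 968.00 | 36.67 | 28.67 | 35493.33 | 27749.33
Σ | 5948.00 |  |  | 209553.33 | 287009.33
x̄ = 209553.33 / 5948.00 = 35.23 cm
ȳ = 287009.33 / 5948.00 = 48.25 cm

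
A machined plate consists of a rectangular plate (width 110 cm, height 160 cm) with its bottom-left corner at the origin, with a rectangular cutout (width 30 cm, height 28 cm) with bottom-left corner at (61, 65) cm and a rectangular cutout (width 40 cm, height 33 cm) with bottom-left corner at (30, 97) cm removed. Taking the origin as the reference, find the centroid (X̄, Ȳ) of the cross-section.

Part | A | x̄ᵢ | ȳᵢ | A·x̄ᵢ | A·ȳᵢ
plate | 17600.00 | 55.00 | 80.00 | 968000.00 | 1408000.00
hole 1 | -840.00 | 76.00 | 79.00 | -63840.00 | -66360.00
hole 2 | -1320.00 | 50.00 | 113.50 | -66000.00 | -149820.00
Σ | 15440.00 |  |  | 838160.00 | 1191820.00
X̄ = 838160.00 / 15440.00 = 54.28 cm
Ȳ = 1191820.00 / 15440.00 = 77.19 cm

X̄ = 54.28 cm, Ȳ = 77.19 cm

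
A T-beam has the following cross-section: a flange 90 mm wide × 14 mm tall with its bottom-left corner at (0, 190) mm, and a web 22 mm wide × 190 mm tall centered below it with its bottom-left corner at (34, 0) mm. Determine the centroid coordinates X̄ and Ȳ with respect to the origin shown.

X̄ = 45.00 mm, Ȳ = 118.62 mm

web: A = 22 × 190 = 4180.00, centroid at (45.00, 95.00).
flange: A = 90 × 14 = 1260.00, centroid at (45.00, 197.00).
ΣA = 5440.00 mm², ΣAX̄ = 244800.00 mm³, ΣAȲ = 645320.00 mm³.
X̄ = 244800.00/5440.00 = 45.00 mm; Ȳ = 645320.00/5440.00 = 118.62 mm.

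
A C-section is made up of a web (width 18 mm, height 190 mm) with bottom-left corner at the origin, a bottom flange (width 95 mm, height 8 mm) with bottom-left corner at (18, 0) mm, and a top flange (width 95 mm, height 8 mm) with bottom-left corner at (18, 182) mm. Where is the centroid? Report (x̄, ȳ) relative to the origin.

x̄ = 26.38 mm, ȳ = 95.00 mm

web: A = 18 × 190 = 3420.00, centroid at (9.00, 95.00).
bottom flange: A = 95 × 8 = 760.00, centroid at (65.50, 4.00).
top flange: A = 95 × 8 = 760.00, centroid at (65.50, 186.00).
ΣA = 4940.00 mm²
ΣAx̄ = (3420.00)(9.00) + (760.00)(65.50) + (760.00)(65.50) = 130340.00 mm³
ΣAȳ = (3420.00)(95.00) + (760.00)(4.00) + (760.00)(186.00) = 469300.00 mm³
x̄ = 130340.00 / 4940.00 = 26.38 mm
ȳ = 469300.00 / 4940.00 = 95.00 mm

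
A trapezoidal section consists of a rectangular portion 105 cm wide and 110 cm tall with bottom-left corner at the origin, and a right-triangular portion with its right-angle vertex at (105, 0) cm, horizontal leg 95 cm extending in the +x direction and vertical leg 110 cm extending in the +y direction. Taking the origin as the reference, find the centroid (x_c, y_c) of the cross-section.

rectangular portion: A = 105 × 110 = 11550.00, centroid at (52.50, 55.00).
triangular portion: A = ½·95·110 = 5225.00, centroid at (136.67, 36.67).
ΣA = 16775.00 cm², ΣAx_c = 1320458.33 cm³, ΣAy_c = 826833.33 cm³.
x_c = 1320458.33/16775.00 = 78.72 cm; y_c = 826833.33/16775.00 = 49.29 cm.

x_c = 78.72 cm, y_c = 49.29 cm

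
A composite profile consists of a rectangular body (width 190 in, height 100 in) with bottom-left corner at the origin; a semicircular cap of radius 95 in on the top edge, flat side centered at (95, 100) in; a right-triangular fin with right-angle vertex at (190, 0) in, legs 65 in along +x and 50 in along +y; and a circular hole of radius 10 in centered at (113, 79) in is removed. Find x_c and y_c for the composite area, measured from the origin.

rectangular body: A = 190 × 100 = 19000.00, centroid at (95.00, 50.00).
semicircular top: A = ½π·95² = 14176.44, centroid at (95.00, 140.32).
triangular fin: A = ½·65·50 = 1625.00, centroid at (211.67, 16.67).
hole: A = −π·10² = -314.16, centroid at (113.00, 79.00).
ΣA = 34487.28 in²
ΣAx_c = (19000.00)(95.00) + (14176.44)(95.00) + (1625.00)(211.67) + (-314.16)(113.00) = 3460219.84 in³
ΣAy_c = (19000.00)(50.00) + (14176.44)(140.32) + (1625.00)(16.67) + (-314.16)(79.00) = 2941491.77 in³
x_c = 3460219.84 / 34487.28 = 100.33 in
y_c = 2941491.77 / 34487.28 = 85.29 in

x_c = 100.33 in, y_c = 85.29 in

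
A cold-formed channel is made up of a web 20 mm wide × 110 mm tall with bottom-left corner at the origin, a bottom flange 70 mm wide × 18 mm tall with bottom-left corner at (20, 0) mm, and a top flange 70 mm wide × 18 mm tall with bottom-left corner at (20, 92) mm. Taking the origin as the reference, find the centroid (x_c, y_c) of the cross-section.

x_c = 34.03 mm, y_c = 55.00 mm

web: A = 20 × 110 = 2200.00, centroid at (10.00, 55.00).
bottom flange: A = 70 × 18 = 1260.00, centroid at (55.00, 9.00).
top flange: A = 70 × 18 = 1260.00, centroid at (55.00, 101.00).
ΣA = 4720.00 mm²
ΣAx_c = (2200.00)(10.00) + (1260.00)(55.00) + (1260.00)(55.00) = 160600.00 mm³
ΣAy_c = (2200.00)(55.00) + (1260.00)(9.00) + (1260.00)(101.00) = 259600.00 mm³
x_c = 160600.00 / 4720.00 = 34.03 mm
y_c = 259600.00 / 4720.00 = 55.00 mm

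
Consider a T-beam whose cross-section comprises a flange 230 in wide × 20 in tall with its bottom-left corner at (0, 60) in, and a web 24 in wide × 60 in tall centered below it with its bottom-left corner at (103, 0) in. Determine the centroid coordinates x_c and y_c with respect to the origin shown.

web: A = 24 × 60 = 1440.00, centroid at (115.00, 30.00).
flange: A = 230 × 20 = 4600.00, centroid at (115.00, 70.00).
ΣA = 6040.00 in², ΣAx_c = 694600.00 in³, ΣAy_c = 365200.00 in³.
x_c = 694600.00/6040.00 = 115.00 in; y_c = 365200.00/6040.00 = 60.46 in.

x_c = 115.00 in, y_c = 60.46 in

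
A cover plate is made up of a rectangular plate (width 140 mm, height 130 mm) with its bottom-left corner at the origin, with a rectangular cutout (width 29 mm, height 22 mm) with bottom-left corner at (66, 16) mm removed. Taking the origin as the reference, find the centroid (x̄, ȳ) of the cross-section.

x̄ = 69.62 mm, ȳ = 66.38 mm

plate: A = 140 × 130 = 18200.00, centroid at (70.00, 65.00).
hole: A = −(29 × 22) = -638.00, centroid at (80.50, 27.00).
ΣA = 17562.00 mm²
ΣAx̄ = (18200.00)(70.00) + (-638.00)(80.50) = 1222641.00 mm³
ΣAȳ = (18200.00)(65.00) + (-638.00)(27.00) = 1165774.00 mm³
x̄ = 1222641.00 / 17562.00 = 69.62 mm
ȳ = 1165774.00 / 17562.00 = 66.38 mm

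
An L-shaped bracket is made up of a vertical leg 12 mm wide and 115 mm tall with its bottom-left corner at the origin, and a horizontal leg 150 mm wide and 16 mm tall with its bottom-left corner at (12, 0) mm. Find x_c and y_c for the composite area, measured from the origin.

x_c = 57.43 mm, y_c = 26.07 mm

Part | A | x̄ᵢ | ȳᵢ | A·x̄ᵢ | A·ȳᵢ
vertical leg | 1380.00 | 6.00 | 57.50 | 8280.00 | 79350.00
horizontal leg | 2400.00 | 87.00 | 8.00 | 208800.00 | 19200.00
Σ | 3780.00 |  |  | 217080.00 | 98550.00
x_c = 217080.00 / 3780.00 = 57.43 mm
y_c = 98550.00 / 3780.00 = 26.07 mm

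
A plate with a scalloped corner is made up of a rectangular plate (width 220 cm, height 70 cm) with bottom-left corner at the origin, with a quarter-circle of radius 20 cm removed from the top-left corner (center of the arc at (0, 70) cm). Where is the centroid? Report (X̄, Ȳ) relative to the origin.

plate: A = 220 × 70 = 15400.00, centroid at (110.00, 35.00).
removed quarter-circle: A = −¼π·20² = -314.16, centroid at (8.49, 61.51).
ΣA = 15085.84 cm², ΣAX̄ = 1691333.33 cm³, ΣAȲ = 519675.52 cm³.
X̄ = 1691333.33/15085.84 = 112.11 cm; Ȳ = 519675.52/15085.84 = 34.45 cm.

X̄ = 112.11 cm, Ȳ = 34.45 cm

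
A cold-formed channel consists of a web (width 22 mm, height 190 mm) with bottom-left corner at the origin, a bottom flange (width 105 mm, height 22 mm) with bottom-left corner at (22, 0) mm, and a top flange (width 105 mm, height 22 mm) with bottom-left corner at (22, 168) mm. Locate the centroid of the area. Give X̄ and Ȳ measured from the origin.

Part | A | x̄ᵢ | ȳᵢ | A·x̄ᵢ | A·ȳᵢ
web | 4180.00 | 11.00 | 95.00 | 45980.00 | 397100.00
bottom flange | 2310.00 | 74.50 | 11.00 | 172095.00 | 25410.00
top flange | 2310.00 | 74.50 | 179.00 | 172095.00 | 413490.00
Σ | 8800.00 |  |  | 390170.00 | 836000.00
X̄ = 390170.00 / 8800.00 = 44.34 mm
Ȳ = 836000.00 / 8800.00 = 95.00 mm

X̄ = 44.34 mm, Ȳ = 95.00 mm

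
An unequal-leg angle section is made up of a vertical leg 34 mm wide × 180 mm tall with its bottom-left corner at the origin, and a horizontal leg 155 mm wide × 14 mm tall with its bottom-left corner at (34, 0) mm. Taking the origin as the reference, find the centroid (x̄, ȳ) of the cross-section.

x̄ = 41.74 mm, ȳ = 68.27 mm

vertical leg: A = 34 × 180 = 6120.00, centroid at (17.00, 90.00).
horizontal leg: A = 155 × 14 = 2170.00, centroid at (111.50, 7.00).
ΣA = 8290.00 mm², ΣAx̄ = 345995.00 mm³, ΣAȳ = 565990.00 mm³.
x̄ = 345995.00/8290.00 = 41.74 mm; ȳ = 565990.00/8290.00 = 68.27 mm.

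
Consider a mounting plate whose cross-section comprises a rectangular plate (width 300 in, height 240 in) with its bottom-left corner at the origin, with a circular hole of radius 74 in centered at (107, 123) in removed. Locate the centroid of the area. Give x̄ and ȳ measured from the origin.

plate: A = 300 × 240 = 72000.00, centroid at (150.00, 120.00).
hole: A = −π·74² = -17203.36, centroid at (107.00, 123.00).
ΣA = 54796.64 in²
ΣAx̄ = (72000.00)(150.00) + (-17203.36)(107.00) = 8959240.33 in³
ΣAȳ = (72000.00)(120.00) + (-17203.36)(123.00) = 6523986.55 in³
x̄ = 8959240.33 / 54796.64 = 163.50 in
ȳ = 6523986.55 / 54796.64 = 119.06 in

x̄ = 163.50 in, ȳ = 119.06 in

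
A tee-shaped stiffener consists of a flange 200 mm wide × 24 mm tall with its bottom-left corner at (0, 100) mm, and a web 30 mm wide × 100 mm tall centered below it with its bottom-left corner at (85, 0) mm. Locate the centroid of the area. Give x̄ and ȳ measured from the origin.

web: A = 30 × 100 = 3000.00, centroid at (100.00, 50.00).
flange: A = 200 × 24 = 4800.00, centroid at (100.00, 112.00).
ΣA = 7800.00 mm²
ΣAx̄ = (3000.00)(100.00) + (4800.00)(100.00) = 780000.00 mm³
ΣAȳ = (3000.00)(50.00) + (4800.00)(112.00) = 687600.00 mm³
x̄ = 780000.00 / 7800.00 = 100.00 mm
ȳ = 687600.00 / 7800.00 = 88.15 mm

x̄ = 100.00 mm, ȳ = 88.15 mm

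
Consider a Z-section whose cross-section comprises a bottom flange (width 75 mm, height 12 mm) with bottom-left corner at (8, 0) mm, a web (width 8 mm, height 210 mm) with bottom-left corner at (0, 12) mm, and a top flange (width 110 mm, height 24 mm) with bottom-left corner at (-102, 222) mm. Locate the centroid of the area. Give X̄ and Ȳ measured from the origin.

X̄ = -14.64 mm, Ȳ = 157.03 mm

bottom flange: A = 75 × 12 = 900.00, centroid at (45.50, 6.00).
web: A = 8 × 210 = 1680.00, centroid at (4.00, 117.00).
top flange: A = 110 × 24 = 2640.00, centroid at (-47.00, 234.00).
ΣA = 5220.00 mm²
ΣAX̄ = (900.00)(45.50) + (1680.00)(4.00) + (2640.00)(-47.00) = -76410.00 mm³
ΣAȲ = (900.00)(6.00) + (1680.00)(117.00) + (2640.00)(234.00) = 819720.00 mm³
X̄ = -76410.00 / 5220.00 = -14.64 mm
Ȳ = 819720.00 / 5220.00 = 157.03 mm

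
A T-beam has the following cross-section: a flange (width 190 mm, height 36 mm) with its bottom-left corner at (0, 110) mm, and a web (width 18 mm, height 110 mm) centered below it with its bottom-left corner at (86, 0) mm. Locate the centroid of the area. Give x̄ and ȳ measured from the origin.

web: A = 18 × 110 = 1980.00, centroid at (95.00, 55.00).
flange: A = 190 × 36 = 6840.00, centroid at (95.00, 128.00).
ΣA = 8820.00 mm², ΣAx̄ = 837900.00 mm³, ΣAȳ = 984420.00 mm³.
x̄ = 837900.00/8820.00 = 95.00 mm; ȳ = 984420.00/8820.00 = 111.61 mm.

x̄ = 95.00 mm, ȳ = 111.61 mm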